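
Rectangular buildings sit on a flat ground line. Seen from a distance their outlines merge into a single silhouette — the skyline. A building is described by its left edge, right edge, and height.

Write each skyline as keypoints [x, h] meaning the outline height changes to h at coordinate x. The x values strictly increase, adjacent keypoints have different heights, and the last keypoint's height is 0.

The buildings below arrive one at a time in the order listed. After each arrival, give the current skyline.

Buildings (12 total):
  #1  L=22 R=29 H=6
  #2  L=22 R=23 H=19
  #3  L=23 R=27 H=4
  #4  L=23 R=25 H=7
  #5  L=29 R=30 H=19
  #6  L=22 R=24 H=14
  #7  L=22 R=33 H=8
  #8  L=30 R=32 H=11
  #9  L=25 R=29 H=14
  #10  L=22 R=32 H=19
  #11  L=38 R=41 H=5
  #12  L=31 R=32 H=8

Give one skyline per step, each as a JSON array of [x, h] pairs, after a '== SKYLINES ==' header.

== SKYLINES ==
[[22,6],[29,0]]
[[22,19],[23,6],[29,0]]
[[22,19],[23,6],[29,0]]
[[22,19],[23,7],[25,6],[29,0]]
[[22,19],[23,7],[25,6],[29,19],[30,0]]
[[22,19],[23,14],[24,7],[25,6],[29,19],[30,0]]
[[22,19],[23,14],[24,8],[29,19],[30,8],[33,0]]
[[22,19],[23,14],[24,8],[29,19],[30,11],[32,8],[33,0]]
[[22,19],[23,14],[24,8],[25,14],[29,19],[30,11],[32,8],[33,0]]
[[22,19],[32,8],[33,0]]
[[22,19],[32,8],[33,0],[38,5],[41,0]]
[[22,19],[32,8],[33,0],[38,5],[41,0]]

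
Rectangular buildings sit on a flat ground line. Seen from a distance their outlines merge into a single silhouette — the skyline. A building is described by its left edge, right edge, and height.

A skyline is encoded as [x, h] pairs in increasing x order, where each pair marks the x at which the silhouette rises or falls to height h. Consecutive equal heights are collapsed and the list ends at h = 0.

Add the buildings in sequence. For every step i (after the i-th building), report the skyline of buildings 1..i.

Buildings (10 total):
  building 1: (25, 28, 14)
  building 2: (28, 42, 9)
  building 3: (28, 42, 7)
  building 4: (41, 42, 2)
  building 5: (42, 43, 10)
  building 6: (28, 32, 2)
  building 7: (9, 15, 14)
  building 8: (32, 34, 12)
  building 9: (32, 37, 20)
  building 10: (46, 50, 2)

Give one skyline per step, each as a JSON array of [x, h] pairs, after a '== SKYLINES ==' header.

== SKYLINES ==
[[25,14],[28,0]]
[[25,14],[28,9],[42,0]]
[[25,14],[28,9],[42,0]]
[[25,14],[28,9],[42,0]]
[[25,14],[28,9],[42,10],[43,0]]
[[25,14],[28,9],[42,10],[43,0]]
[[9,14],[15,0],[25,14],[28,9],[42,10],[43,0]]
[[9,14],[15,0],[25,14],[28,9],[32,12],[34,9],[42,10],[43,0]]
[[9,14],[15,0],[25,14],[28,9],[32,20],[37,9],[42,10],[43,0]]
[[9,14],[15,0],[25,14],[28,9],[32,20],[37,9],[42,10],[43,0],[46,2],[50,0]]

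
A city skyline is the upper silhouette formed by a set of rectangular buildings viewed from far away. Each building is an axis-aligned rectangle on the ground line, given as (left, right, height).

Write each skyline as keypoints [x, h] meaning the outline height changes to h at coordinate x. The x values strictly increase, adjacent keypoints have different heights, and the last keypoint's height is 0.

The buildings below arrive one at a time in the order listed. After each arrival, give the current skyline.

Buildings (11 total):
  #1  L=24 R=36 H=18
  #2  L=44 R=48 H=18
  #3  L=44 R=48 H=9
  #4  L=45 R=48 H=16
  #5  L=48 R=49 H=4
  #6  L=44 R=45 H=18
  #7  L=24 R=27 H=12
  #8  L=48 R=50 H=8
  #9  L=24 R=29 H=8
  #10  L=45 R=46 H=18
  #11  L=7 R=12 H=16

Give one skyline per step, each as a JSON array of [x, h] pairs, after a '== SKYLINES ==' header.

== SKYLINES ==
[[24,18],[36,0]]
[[24,18],[36,0],[44,18],[48,0]]
[[24,18],[36,0],[44,18],[48,0]]
[[24,18],[36,0],[44,18],[48,0]]
[[24,18],[36,0],[44,18],[48,4],[49,0]]
[[24,18],[36,0],[44,18],[48,4],[49,0]]
[[24,18],[36,0],[44,18],[48,4],[49,0]]
[[24,18],[36,0],[44,18],[48,8],[50,0]]
[[24,18],[36,0],[44,18],[48,8],[50,0]]
[[24,18],[36,0],[44,18],[48,8],[50,0]]
[[7,16],[12,0],[24,18],[36,0],[44,18],[48,8],[50,0]]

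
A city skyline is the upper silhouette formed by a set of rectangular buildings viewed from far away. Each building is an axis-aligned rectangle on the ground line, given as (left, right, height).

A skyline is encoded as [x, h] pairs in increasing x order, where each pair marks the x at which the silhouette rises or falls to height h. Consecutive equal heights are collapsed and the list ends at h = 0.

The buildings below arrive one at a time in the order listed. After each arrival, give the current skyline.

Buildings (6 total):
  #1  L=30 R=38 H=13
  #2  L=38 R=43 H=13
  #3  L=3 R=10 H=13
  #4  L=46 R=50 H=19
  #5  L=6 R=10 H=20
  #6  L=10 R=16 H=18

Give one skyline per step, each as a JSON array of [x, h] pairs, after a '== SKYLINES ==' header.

== SKYLINES ==
[[30,13],[38,0]]
[[30,13],[43,0]]
[[3,13],[10,0],[30,13],[43,0]]
[[3,13],[10,0],[30,13],[43,0],[46,19],[50,0]]
[[3,13],[6,20],[10,0],[30,13],[43,0],[46,19],[50,0]]
[[3,13],[6,20],[10,18],[16,0],[30,13],[43,0],[46,19],[50,0]]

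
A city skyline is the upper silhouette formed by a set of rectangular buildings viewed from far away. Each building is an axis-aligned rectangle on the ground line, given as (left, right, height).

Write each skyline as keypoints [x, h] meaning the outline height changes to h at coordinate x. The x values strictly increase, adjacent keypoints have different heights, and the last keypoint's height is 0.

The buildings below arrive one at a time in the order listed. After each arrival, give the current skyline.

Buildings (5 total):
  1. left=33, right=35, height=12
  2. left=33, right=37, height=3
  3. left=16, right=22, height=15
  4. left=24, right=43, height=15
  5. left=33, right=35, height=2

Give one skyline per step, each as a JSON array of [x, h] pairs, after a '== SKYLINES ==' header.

== SKYLINES ==
[[33,12],[35,0]]
[[33,12],[35,3],[37,0]]
[[16,15],[22,0],[33,12],[35,3],[37,0]]
[[16,15],[22,0],[24,15],[43,0]]
[[16,15],[22,0],[24,15],[43,0]]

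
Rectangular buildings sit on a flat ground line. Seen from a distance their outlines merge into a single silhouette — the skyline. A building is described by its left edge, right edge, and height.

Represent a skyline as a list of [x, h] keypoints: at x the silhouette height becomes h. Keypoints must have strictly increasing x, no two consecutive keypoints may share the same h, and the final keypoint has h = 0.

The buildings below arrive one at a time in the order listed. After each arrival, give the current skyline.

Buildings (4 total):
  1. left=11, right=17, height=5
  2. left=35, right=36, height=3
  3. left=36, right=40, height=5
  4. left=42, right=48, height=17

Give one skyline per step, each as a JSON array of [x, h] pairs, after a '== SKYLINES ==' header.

== SKYLINES ==
[[11,5],[17,0]]
[[11,5],[17,0],[35,3],[36,0]]
[[11,5],[17,0],[35,3],[36,5],[40,0]]
[[11,5],[17,0],[35,3],[36,5],[40,0],[42,17],[48,0]]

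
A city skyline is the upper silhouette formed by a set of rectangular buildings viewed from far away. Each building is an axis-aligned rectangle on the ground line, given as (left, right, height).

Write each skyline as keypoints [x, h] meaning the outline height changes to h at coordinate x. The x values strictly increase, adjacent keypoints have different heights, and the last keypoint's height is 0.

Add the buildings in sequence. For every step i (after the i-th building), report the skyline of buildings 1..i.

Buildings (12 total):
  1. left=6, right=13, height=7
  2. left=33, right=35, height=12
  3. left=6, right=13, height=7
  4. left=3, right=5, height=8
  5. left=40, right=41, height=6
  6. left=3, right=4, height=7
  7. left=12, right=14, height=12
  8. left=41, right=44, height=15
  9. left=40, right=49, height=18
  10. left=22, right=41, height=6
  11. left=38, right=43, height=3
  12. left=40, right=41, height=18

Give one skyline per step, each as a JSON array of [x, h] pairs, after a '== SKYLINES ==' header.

== SKYLINES ==
[[6,7],[13,0]]
[[6,7],[13,0],[33,12],[35,0]]
[[6,7],[13,0],[33,12],[35,0]]
[[3,8],[5,0],[6,7],[13,0],[33,12],[35,0]]
[[3,8],[5,0],[6,7],[13,0],[33,12],[35,0],[40,6],[41,0]]
[[3,8],[5,0],[6,7],[13,0],[33,12],[35,0],[40,6],[41,0]]
[[3,8],[5,0],[6,7],[12,12],[14,0],[33,12],[35,0],[40,6],[41,0]]
[[3,8],[5,0],[6,7],[12,12],[14,0],[33,12],[35,0],[40,6],[41,15],[44,0]]
[[3,8],[5,0],[6,7],[12,12],[14,0],[33,12],[35,0],[40,18],[49,0]]
[[3,8],[5,0],[6,7],[12,12],[14,0],[22,6],[33,12],[35,6],[40,18],[49,0]]
[[3,8],[5,0],[6,7],[12,12],[14,0],[22,6],[33,12],[35,6],[40,18],[49,0]]
[[3,8],[5,0],[6,7],[12,12],[14,0],[22,6],[33,12],[35,6],[40,18],[49,0]]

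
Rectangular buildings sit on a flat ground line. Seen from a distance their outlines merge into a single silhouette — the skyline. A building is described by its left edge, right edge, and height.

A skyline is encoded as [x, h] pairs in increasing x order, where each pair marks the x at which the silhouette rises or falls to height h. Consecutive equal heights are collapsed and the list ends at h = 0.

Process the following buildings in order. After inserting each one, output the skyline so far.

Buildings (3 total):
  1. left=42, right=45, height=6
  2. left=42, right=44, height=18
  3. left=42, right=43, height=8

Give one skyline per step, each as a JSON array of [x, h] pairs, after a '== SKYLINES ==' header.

== SKYLINES ==
[[42,6],[45,0]]
[[42,18],[44,6],[45,0]]
[[42,18],[44,6],[45,0]]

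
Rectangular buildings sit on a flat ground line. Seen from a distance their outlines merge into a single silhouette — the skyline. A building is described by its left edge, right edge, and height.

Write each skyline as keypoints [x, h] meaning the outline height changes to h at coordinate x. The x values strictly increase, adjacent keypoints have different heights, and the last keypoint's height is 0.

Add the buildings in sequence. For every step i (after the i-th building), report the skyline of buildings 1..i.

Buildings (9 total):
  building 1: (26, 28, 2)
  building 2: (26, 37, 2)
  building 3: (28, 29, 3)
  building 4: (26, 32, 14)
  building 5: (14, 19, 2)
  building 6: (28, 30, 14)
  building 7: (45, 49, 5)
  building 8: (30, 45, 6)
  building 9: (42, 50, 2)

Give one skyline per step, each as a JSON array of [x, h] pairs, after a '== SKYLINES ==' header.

== SKYLINES ==
[[26,2],[28,0]]
[[26,2],[37,0]]
[[26,2],[28,3],[29,2],[37,0]]
[[26,14],[32,2],[37,0]]
[[14,2],[19,0],[26,14],[32,2],[37,0]]
[[14,2],[19,0],[26,14],[32,2],[37,0]]
[[14,2],[19,0],[26,14],[32,2],[37,0],[45,5],[49,0]]
[[14,2],[19,0],[26,14],[32,6],[45,5],[49,0]]
[[14,2],[19,0],[26,14],[32,6],[45,5],[49,2],[50,0]]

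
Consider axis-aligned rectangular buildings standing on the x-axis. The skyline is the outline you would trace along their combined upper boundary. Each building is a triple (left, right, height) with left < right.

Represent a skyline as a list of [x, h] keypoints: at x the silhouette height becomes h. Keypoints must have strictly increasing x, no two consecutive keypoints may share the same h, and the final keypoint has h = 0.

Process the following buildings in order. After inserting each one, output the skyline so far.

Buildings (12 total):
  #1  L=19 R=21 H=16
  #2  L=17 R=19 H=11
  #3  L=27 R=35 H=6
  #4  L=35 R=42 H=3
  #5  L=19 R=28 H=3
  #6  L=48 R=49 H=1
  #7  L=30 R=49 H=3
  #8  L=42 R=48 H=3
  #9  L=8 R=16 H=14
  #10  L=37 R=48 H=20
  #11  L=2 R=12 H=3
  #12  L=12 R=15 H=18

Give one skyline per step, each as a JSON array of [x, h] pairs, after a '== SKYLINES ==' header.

== SKYLINES ==
[[19,16],[21,0]]
[[17,11],[19,16],[21,0]]
[[17,11],[19,16],[21,0],[27,6],[35,0]]
[[17,11],[19,16],[21,0],[27,6],[35,3],[42,0]]
[[17,11],[19,16],[21,3],[27,6],[35,3],[42,0]]
[[17,11],[19,16],[21,3],[27,6],[35,3],[42,0],[48,1],[49,0]]
[[17,11],[19,16],[21,3],[27,6],[35,3],[49,0]]
[[17,11],[19,16],[21,3],[27,6],[35,3],[49,0]]
[[8,14],[16,0],[17,11],[19,16],[21,3],[27,6],[35,3],[49,0]]
[[8,14],[16,0],[17,11],[19,16],[21,3],[27,6],[35,3],[37,20],[48,3],[49,0]]
[[2,3],[8,14],[16,0],[17,11],[19,16],[21,3],[27,6],[35,3],[37,20],[48,3],[49,0]]
[[2,3],[8,14],[12,18],[15,14],[16,0],[17,11],[19,16],[21,3],[27,6],[35,3],[37,20],[48,3],[49,0]]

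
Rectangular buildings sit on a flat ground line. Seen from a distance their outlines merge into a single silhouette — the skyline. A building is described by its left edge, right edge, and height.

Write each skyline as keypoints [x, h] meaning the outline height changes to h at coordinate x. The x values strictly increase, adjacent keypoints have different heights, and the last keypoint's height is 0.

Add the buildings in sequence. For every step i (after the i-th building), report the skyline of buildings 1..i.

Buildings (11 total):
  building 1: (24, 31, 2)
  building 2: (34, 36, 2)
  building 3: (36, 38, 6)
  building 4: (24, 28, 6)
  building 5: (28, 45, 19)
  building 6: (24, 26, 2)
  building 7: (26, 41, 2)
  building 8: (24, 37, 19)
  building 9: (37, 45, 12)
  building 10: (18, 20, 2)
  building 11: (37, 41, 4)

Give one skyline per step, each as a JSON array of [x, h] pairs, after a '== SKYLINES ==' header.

== SKYLINES ==
[[24,2],[31,0]]
[[24,2],[31,0],[34,2],[36,0]]
[[24,2],[31,0],[34,2],[36,6],[38,0]]
[[24,6],[28,2],[31,0],[34,2],[36,6],[38,0]]
[[24,6],[28,19],[45,0]]
[[24,6],[28,19],[45,0]]
[[24,6],[28,19],[45,0]]
[[24,19],[45,0]]
[[24,19],[45,0]]
[[18,2],[20,0],[24,19],[45,0]]
[[18,2],[20,0],[24,19],[45,0]]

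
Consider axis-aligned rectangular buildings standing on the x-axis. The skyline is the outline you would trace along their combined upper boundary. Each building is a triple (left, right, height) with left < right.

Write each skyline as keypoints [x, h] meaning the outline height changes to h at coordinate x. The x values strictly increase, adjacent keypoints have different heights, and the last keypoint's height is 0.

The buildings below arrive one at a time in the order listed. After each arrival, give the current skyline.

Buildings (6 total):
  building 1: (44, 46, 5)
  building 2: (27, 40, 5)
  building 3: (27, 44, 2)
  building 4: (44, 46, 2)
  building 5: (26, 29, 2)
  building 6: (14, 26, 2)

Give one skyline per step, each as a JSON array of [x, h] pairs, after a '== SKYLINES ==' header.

== SKYLINES ==
[[44,5],[46,0]]
[[27,5],[40,0],[44,5],[46,0]]
[[27,5],[40,2],[44,5],[46,0]]
[[27,5],[40,2],[44,5],[46,0]]
[[26,2],[27,5],[40,2],[44,5],[46,0]]
[[14,2],[27,5],[40,2],[44,5],[46,0]]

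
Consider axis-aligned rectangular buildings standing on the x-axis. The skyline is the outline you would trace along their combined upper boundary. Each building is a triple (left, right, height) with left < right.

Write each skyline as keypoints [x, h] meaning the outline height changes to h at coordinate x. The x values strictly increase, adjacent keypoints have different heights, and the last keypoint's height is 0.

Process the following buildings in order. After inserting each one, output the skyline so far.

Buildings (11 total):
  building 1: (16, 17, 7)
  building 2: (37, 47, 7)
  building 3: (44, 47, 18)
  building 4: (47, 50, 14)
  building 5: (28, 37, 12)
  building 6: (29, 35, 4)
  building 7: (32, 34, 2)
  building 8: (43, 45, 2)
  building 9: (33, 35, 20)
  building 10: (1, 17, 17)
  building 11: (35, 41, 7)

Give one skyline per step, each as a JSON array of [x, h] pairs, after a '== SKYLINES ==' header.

== SKYLINES ==
[[16,7],[17,0]]
[[16,7],[17,0],[37,7],[47,0]]
[[16,7],[17,0],[37,7],[44,18],[47,0]]
[[16,7],[17,0],[37,7],[44,18],[47,14],[50,0]]
[[16,7],[17,0],[28,12],[37,7],[44,18],[47,14],[50,0]]
[[16,7],[17,0],[28,12],[37,7],[44,18],[47,14],[50,0]]
[[16,7],[17,0],[28,12],[37,7],[44,18],[47,14],[50,0]]
[[16,7],[17,0],[28,12],[37,7],[44,18],[47,14],[50,0]]
[[16,7],[17,0],[28,12],[33,20],[35,12],[37,7],[44,18],[47,14],[50,0]]
[[1,17],[17,0],[28,12],[33,20],[35,12],[37,7],[44,18],[47,14],[50,0]]
[[1,17],[17,0],[28,12],[33,20],[35,12],[37,7],[44,18],[47,14],[50,0]]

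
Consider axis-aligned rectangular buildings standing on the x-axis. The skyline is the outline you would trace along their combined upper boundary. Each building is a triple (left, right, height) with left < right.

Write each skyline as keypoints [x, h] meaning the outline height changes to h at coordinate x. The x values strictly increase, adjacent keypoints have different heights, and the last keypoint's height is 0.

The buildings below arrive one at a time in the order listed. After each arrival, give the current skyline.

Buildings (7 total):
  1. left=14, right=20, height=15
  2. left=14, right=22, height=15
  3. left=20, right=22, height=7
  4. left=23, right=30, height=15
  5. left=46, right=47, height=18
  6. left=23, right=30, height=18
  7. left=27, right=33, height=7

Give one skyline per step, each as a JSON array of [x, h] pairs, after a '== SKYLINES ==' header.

== SKYLINES ==
[[14,15],[20,0]]
[[14,15],[22,0]]
[[14,15],[22,0]]
[[14,15],[22,0],[23,15],[30,0]]
[[14,15],[22,0],[23,15],[30,0],[46,18],[47,0]]
[[14,15],[22,0],[23,18],[30,0],[46,18],[47,0]]
[[14,15],[22,0],[23,18],[30,7],[33,0],[46,18],[47,0]]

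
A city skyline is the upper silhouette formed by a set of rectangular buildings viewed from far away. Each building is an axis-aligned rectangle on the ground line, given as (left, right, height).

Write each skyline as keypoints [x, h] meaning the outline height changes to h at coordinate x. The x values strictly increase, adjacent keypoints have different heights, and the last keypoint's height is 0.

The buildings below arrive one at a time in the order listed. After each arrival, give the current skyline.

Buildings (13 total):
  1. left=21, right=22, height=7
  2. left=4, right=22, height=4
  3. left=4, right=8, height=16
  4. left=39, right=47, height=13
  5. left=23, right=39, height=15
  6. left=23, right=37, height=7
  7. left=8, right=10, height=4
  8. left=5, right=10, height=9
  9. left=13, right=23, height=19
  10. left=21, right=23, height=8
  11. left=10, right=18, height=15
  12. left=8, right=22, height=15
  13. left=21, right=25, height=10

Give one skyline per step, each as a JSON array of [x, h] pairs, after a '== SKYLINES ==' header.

== SKYLINES ==
[[21,7],[22,0]]
[[4,4],[21,7],[22,0]]
[[4,16],[8,4],[21,7],[22,0]]
[[4,16],[8,4],[21,7],[22,0],[39,13],[47,0]]
[[4,16],[8,4],[21,7],[22,0],[23,15],[39,13],[47,0]]
[[4,16],[8,4],[21,7],[22,0],[23,15],[39,13],[47,0]]
[[4,16],[8,4],[21,7],[22,0],[23,15],[39,13],[47,0]]
[[4,16],[8,9],[10,4],[21,7],[22,0],[23,15],[39,13],[47,0]]
[[4,16],[8,9],[10,4],[13,19],[23,15],[39,13],[47,0]]
[[4,16],[8,9],[10,4],[13,19],[23,15],[39,13],[47,0]]
[[4,16],[8,9],[10,15],[13,19],[23,15],[39,13],[47,0]]
[[4,16],[8,15],[13,19],[23,15],[39,13],[47,0]]
[[4,16],[8,15],[13,19],[23,15],[39,13],[47,0]]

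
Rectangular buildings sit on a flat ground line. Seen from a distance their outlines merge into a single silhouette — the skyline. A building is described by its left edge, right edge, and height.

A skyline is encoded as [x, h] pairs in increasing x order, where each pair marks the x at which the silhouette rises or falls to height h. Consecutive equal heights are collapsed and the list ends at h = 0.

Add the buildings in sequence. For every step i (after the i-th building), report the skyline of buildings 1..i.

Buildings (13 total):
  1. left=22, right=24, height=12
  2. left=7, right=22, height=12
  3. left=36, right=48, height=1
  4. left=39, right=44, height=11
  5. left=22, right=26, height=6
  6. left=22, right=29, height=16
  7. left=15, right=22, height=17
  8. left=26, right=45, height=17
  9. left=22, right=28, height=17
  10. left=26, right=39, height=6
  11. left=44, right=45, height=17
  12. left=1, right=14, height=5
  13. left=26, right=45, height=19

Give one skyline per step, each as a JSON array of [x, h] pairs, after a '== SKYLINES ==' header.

== SKYLINES ==
[[22,12],[24,0]]
[[7,12],[24,0]]
[[7,12],[24,0],[36,1],[48,0]]
[[7,12],[24,0],[36,1],[39,11],[44,1],[48,0]]
[[7,12],[24,6],[26,0],[36,1],[39,11],[44,1],[48,0]]
[[7,12],[22,16],[29,0],[36,1],[39,11],[44,1],[48,0]]
[[7,12],[15,17],[22,16],[29,0],[36,1],[39,11],[44,1],[48,0]]
[[7,12],[15,17],[22,16],[26,17],[45,1],[48,0]]
[[7,12],[15,17],[45,1],[48,0]]
[[7,12],[15,17],[45,1],[48,0]]
[[7,12],[15,17],[45,1],[48,0]]
[[1,5],[7,12],[15,17],[45,1],[48,0]]
[[1,5],[7,12],[15,17],[26,19],[45,1],[48,0]]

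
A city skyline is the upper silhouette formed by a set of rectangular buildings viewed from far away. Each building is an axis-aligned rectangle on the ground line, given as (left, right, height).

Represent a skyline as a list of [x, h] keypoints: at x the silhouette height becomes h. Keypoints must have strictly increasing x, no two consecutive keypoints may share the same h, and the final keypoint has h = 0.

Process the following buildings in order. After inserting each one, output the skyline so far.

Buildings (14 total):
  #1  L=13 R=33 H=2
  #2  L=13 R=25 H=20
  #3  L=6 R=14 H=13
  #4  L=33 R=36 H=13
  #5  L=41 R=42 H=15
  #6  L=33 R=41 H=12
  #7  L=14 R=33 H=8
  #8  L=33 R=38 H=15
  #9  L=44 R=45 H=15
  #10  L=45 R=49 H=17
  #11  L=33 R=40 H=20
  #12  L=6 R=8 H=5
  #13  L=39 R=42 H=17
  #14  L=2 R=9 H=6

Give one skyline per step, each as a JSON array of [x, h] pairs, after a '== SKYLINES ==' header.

== SKYLINES ==
[[13,2],[33,0]]
[[13,20],[25,2],[33,0]]
[[6,13],[13,20],[25,2],[33,0]]
[[6,13],[13,20],[25,2],[33,13],[36,0]]
[[6,13],[13,20],[25,2],[33,13],[36,0],[41,15],[42,0]]
[[6,13],[13,20],[25,2],[33,13],[36,12],[41,15],[42,0]]
[[6,13],[13,20],[25,8],[33,13],[36,12],[41,15],[42,0]]
[[6,13],[13,20],[25,8],[33,15],[38,12],[41,15],[42,0]]
[[6,13],[13,20],[25,8],[33,15],[38,12],[41,15],[42,0],[44,15],[45,0]]
[[6,13],[13,20],[25,8],[33,15],[38,12],[41,15],[42,0],[44,15],[45,17],[49,0]]
[[6,13],[13,20],[25,8],[33,20],[40,12],[41,15],[42,0],[44,15],[45,17],[49,0]]
[[6,13],[13,20],[25,8],[33,20],[40,12],[41,15],[42,0],[44,15],[45,17],[49,0]]
[[6,13],[13,20],[25,8],[33,20],[40,17],[42,0],[44,15],[45,17],[49,0]]
[[2,6],[6,13],[13,20],[25,8],[33,20],[40,17],[42,0],[44,15],[45,17],[49,0]]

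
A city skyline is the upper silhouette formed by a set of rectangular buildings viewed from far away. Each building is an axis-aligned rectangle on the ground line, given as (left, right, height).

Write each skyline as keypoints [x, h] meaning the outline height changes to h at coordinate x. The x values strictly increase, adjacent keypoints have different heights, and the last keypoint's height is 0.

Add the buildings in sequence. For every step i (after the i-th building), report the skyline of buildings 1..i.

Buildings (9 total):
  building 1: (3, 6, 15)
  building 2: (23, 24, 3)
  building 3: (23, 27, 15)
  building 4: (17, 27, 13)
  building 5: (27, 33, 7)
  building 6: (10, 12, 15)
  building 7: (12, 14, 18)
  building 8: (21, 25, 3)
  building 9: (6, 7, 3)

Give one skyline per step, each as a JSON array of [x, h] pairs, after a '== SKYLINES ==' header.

== SKYLINES ==
[[3,15],[6,0]]
[[3,15],[6,0],[23,3],[24,0]]
[[3,15],[6,0],[23,15],[27,0]]
[[3,15],[6,0],[17,13],[23,15],[27,0]]
[[3,15],[6,0],[17,13],[23,15],[27,7],[33,0]]
[[3,15],[6,0],[10,15],[12,0],[17,13],[23,15],[27,7],[33,0]]
[[3,15],[6,0],[10,15],[12,18],[14,0],[17,13],[23,15],[27,7],[33,0]]
[[3,15],[6,0],[10,15],[12,18],[14,0],[17,13],[23,15],[27,7],[33,0]]
[[3,15],[6,3],[7,0],[10,15],[12,18],[14,0],[17,13],[23,15],[27,7],[33,0]]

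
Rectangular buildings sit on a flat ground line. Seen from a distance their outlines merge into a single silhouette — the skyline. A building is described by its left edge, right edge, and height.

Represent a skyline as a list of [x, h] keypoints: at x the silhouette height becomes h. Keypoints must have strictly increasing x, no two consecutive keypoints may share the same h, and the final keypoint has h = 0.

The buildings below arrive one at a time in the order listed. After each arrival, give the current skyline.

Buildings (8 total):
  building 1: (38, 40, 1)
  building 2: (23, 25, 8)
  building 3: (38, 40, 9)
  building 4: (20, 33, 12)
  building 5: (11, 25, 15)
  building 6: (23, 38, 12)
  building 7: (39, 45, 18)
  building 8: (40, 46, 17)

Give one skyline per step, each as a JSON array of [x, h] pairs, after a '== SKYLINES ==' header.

== SKYLINES ==
[[38,1],[40,0]]
[[23,8],[25,0],[38,1],[40,0]]
[[23,8],[25,0],[38,9],[40,0]]
[[20,12],[33,0],[38,9],[40,0]]
[[11,15],[25,12],[33,0],[38,9],[40,0]]
[[11,15],[25,12],[38,9],[40,0]]
[[11,15],[25,12],[38,9],[39,18],[45,0]]
[[11,15],[25,12],[38,9],[39,18],[45,17],[46,0]]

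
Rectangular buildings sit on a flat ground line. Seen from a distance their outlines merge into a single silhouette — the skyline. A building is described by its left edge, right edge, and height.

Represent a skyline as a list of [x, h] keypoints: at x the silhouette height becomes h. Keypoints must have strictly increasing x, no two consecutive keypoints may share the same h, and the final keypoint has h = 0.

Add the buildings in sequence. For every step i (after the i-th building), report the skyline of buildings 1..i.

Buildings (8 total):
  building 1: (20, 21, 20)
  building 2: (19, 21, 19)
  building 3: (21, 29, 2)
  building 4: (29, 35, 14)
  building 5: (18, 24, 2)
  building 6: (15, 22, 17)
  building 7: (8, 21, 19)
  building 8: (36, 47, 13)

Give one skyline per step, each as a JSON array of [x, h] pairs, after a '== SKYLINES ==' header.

== SKYLINES ==
[[20,20],[21,0]]
[[19,19],[20,20],[21,0]]
[[19,19],[20,20],[21,2],[29,0]]
[[19,19],[20,20],[21,2],[29,14],[35,0]]
[[18,2],[19,19],[20,20],[21,2],[29,14],[35,0]]
[[15,17],[19,19],[20,20],[21,17],[22,2],[29,14],[35,0]]
[[8,19],[20,20],[21,17],[22,2],[29,14],[35,0]]
[[8,19],[20,20],[21,17],[22,2],[29,14],[35,0],[36,13],[47,0]]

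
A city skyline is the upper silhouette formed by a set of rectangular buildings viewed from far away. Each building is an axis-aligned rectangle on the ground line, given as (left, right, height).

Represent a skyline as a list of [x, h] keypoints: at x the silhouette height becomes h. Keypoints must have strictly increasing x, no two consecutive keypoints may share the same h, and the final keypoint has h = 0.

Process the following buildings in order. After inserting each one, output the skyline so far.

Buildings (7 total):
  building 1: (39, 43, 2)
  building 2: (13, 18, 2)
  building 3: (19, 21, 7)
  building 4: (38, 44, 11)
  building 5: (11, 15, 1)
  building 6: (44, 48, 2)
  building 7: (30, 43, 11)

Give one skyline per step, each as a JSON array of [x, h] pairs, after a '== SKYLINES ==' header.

== SKYLINES ==
[[39,2],[43,0]]
[[13,2],[18,0],[39,2],[43,0]]
[[13,2],[18,0],[19,7],[21,0],[39,2],[43,0]]
[[13,2],[18,0],[19,7],[21,0],[38,11],[44,0]]
[[11,1],[13,2],[18,0],[19,7],[21,0],[38,11],[44,0]]
[[11,1],[13,2],[18,0],[19,7],[21,0],[38,11],[44,2],[48,0]]
[[11,1],[13,2],[18,0],[19,7],[21,0],[30,11],[44,2],[48,0]]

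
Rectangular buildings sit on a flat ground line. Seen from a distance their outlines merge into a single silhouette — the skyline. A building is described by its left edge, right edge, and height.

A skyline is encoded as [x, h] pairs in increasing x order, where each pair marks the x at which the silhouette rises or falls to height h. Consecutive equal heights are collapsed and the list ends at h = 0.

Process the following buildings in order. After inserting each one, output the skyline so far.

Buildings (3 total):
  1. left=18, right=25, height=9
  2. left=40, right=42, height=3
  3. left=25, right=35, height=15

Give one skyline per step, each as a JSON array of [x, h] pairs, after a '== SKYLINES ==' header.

== SKYLINES ==
[[18,9],[25,0]]
[[18,9],[25,0],[40,3],[42,0]]
[[18,9],[25,15],[35,0],[40,3],[42,0]]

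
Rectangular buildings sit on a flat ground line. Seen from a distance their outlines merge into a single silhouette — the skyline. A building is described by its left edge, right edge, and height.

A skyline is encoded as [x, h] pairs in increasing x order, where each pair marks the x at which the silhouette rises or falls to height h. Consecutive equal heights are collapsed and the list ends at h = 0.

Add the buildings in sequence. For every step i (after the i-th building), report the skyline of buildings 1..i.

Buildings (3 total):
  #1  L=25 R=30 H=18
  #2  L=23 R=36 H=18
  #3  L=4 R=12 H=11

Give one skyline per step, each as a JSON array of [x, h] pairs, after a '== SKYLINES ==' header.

== SKYLINES ==
[[25,18],[30,0]]
[[23,18],[36,0]]
[[4,11],[12,0],[23,18],[36,0]]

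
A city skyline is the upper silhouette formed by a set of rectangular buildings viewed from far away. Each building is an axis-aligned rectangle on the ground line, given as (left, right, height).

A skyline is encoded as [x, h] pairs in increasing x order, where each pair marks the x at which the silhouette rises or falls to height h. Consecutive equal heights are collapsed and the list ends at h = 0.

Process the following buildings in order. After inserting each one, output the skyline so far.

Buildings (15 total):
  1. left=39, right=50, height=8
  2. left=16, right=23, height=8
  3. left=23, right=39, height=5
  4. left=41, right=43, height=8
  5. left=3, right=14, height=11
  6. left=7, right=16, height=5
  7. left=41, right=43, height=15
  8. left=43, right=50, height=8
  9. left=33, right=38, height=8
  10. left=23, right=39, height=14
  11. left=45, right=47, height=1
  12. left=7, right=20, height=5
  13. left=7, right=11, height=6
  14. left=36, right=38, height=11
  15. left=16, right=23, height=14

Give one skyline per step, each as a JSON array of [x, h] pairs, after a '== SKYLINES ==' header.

== SKYLINES ==
[[39,8],[50,0]]
[[16,8],[23,0],[39,8],[50,0]]
[[16,8],[23,5],[39,8],[50,0]]
[[16,8],[23,5],[39,8],[50,0]]
[[3,11],[14,0],[16,8],[23,5],[39,8],[50,0]]
[[3,11],[14,5],[16,8],[23,5],[39,8],[50,0]]
[[3,11],[14,5],[16,8],[23,5],[39,8],[41,15],[43,8],[50,0]]
[[3,11],[14,5],[16,8],[23,5],[39,8],[41,15],[43,8],[50,0]]
[[3,11],[14,5],[16,8],[23,5],[33,8],[38,5],[39,8],[41,15],[43,8],[50,0]]
[[3,11],[14,5],[16,8],[23,14],[39,8],[41,15],[43,8],[50,0]]
[[3,11],[14,5],[16,8],[23,14],[39,8],[41,15],[43,8],[50,0]]
[[3,11],[14,5],[16,8],[23,14],[39,8],[41,15],[43,8],[50,0]]
[[3,11],[14,5],[16,8],[23,14],[39,8],[41,15],[43,8],[50,0]]
[[3,11],[14,5],[16,8],[23,14],[39,8],[41,15],[43,8],[50,0]]
[[3,11],[14,5],[16,14],[39,8],[41,15],[43,8],[50,0]]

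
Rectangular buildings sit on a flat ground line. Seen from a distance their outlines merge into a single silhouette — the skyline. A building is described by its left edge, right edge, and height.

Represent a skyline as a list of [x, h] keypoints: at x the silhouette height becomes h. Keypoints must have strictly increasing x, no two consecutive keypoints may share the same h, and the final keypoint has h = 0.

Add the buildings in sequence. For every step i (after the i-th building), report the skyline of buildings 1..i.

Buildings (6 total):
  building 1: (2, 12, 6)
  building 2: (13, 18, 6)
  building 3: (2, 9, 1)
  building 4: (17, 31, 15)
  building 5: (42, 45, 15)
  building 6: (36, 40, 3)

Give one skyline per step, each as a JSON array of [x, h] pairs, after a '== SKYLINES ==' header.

== SKYLINES ==
[[2,6],[12,0]]
[[2,6],[12,0],[13,6],[18,0]]
[[2,6],[12,0],[13,6],[18,0]]
[[2,6],[12,0],[13,6],[17,15],[31,0]]
[[2,6],[12,0],[13,6],[17,15],[31,0],[42,15],[45,0]]
[[2,6],[12,0],[13,6],[17,15],[31,0],[36,3],[40,0],[42,15],[45,0]]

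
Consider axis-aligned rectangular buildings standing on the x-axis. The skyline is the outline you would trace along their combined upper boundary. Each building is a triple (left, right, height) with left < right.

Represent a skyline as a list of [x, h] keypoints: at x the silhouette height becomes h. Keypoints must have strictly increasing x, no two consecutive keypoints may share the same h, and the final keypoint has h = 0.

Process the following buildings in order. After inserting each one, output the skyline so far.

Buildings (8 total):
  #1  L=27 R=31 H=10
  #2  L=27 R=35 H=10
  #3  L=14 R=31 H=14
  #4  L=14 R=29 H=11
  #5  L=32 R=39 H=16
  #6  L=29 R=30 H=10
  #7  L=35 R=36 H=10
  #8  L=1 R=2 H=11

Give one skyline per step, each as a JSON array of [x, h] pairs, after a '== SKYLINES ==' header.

== SKYLINES ==
[[27,10],[31,0]]
[[27,10],[35,0]]
[[14,14],[31,10],[35,0]]
[[14,14],[31,10],[35,0]]
[[14,14],[31,10],[32,16],[39,0]]
[[14,14],[31,10],[32,16],[39,0]]
[[14,14],[31,10],[32,16],[39,0]]
[[1,11],[2,0],[14,14],[31,10],[32,16],[39,0]]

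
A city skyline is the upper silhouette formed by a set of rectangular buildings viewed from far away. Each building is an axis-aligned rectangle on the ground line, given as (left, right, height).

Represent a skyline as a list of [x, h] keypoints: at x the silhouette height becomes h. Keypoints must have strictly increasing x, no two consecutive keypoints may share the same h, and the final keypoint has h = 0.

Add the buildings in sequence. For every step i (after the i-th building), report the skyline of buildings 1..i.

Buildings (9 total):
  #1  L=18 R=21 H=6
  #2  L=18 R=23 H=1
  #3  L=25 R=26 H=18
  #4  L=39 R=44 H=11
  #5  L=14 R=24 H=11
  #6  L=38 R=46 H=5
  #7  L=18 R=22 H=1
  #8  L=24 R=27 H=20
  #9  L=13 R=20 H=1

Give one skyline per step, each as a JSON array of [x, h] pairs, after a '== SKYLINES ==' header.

== SKYLINES ==
[[18,6],[21,0]]
[[18,6],[21,1],[23,0]]
[[18,6],[21,1],[23,0],[25,18],[26,0]]
[[18,6],[21,1],[23,0],[25,18],[26,0],[39,11],[44,0]]
[[14,11],[24,0],[25,18],[26,0],[39,11],[44,0]]
[[14,11],[24,0],[25,18],[26,0],[38,5],[39,11],[44,5],[46,0]]
[[14,11],[24,0],[25,18],[26,0],[38,5],[39,11],[44,5],[46,0]]
[[14,11],[24,20],[27,0],[38,5],[39,11],[44,5],[46,0]]
[[13,1],[14,11],[24,20],[27,0],[38,5],[39,11],[44,5],[46,0]]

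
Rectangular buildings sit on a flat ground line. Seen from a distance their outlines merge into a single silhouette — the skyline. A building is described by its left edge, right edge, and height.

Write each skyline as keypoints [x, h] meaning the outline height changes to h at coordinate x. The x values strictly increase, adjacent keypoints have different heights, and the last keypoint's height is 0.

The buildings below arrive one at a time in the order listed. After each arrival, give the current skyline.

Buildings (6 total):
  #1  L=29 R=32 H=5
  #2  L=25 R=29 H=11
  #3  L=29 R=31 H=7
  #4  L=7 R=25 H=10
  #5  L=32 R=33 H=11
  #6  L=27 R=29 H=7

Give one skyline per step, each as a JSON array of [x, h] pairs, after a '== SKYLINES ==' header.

== SKYLINES ==
[[29,5],[32,0]]
[[25,11],[29,5],[32,0]]
[[25,11],[29,7],[31,5],[32,0]]
[[7,10],[25,11],[29,7],[31,5],[32,0]]
[[7,10],[25,11],[29,7],[31,5],[32,11],[33,0]]
[[7,10],[25,11],[29,7],[31,5],[32,11],[33,0]]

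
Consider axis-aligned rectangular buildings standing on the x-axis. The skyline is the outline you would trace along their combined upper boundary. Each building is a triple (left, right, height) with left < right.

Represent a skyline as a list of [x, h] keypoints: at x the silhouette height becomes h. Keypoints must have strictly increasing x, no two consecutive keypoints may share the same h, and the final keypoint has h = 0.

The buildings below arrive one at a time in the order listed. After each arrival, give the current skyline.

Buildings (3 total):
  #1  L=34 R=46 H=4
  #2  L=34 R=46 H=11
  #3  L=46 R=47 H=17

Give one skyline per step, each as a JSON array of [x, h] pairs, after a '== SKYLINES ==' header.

== SKYLINES ==
[[34,4],[46,0]]
[[34,11],[46,0]]
[[34,11],[46,17],[47,0]]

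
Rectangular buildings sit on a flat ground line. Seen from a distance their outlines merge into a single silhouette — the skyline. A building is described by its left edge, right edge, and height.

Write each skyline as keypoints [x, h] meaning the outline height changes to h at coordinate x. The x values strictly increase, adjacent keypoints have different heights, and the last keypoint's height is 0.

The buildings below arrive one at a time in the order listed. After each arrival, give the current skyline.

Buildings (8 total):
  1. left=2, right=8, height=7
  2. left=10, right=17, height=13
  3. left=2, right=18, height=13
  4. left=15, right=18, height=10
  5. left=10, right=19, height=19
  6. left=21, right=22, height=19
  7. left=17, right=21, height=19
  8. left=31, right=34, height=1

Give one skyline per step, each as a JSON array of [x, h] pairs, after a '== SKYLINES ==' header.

== SKYLINES ==
[[2,7],[8,0]]
[[2,7],[8,0],[10,13],[17,0]]
[[2,13],[18,0]]
[[2,13],[18,0]]
[[2,13],[10,19],[19,0]]
[[2,13],[10,19],[19,0],[21,19],[22,0]]
[[2,13],[10,19],[22,0]]
[[2,13],[10,19],[22,0],[31,1],[34,0]]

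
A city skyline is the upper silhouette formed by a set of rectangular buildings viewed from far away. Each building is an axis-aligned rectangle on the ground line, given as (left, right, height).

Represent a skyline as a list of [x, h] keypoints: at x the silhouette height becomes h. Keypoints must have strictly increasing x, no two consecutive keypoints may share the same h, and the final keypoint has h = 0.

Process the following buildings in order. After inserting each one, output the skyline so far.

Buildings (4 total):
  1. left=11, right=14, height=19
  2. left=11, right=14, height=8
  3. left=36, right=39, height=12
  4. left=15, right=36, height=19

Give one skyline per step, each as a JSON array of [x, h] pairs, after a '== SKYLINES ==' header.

== SKYLINES ==
[[11,19],[14,0]]
[[11,19],[14,0]]
[[11,19],[14,0],[36,12],[39,0]]
[[11,19],[14,0],[15,19],[36,12],[39,0]]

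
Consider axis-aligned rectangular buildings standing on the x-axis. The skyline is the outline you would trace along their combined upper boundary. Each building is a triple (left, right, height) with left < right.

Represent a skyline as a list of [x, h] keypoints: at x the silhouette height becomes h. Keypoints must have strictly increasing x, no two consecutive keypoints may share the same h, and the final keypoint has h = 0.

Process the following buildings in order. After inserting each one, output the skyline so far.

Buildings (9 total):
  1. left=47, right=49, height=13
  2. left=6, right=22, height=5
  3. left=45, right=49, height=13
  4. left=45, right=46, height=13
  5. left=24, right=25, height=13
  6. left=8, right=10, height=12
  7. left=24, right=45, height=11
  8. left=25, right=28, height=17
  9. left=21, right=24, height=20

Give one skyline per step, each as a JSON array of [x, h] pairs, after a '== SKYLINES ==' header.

== SKYLINES ==
[[47,13],[49,0]]
[[6,5],[22,0],[47,13],[49,0]]
[[6,5],[22,0],[45,13],[49,0]]
[[6,5],[22,0],[45,13],[49,0]]
[[6,5],[22,0],[24,13],[25,0],[45,13],[49,0]]
[[6,5],[8,12],[10,5],[22,0],[24,13],[25,0],[45,13],[49,0]]
[[6,5],[8,12],[10,5],[22,0],[24,13],[25,11],[45,13],[49,0]]
[[6,5],[8,12],[10,5],[22,0],[24,13],[25,17],[28,11],[45,13],[49,0]]
[[6,5],[8,12],[10,5],[21,20],[24,13],[25,17],[28,11],[45,13],[49,0]]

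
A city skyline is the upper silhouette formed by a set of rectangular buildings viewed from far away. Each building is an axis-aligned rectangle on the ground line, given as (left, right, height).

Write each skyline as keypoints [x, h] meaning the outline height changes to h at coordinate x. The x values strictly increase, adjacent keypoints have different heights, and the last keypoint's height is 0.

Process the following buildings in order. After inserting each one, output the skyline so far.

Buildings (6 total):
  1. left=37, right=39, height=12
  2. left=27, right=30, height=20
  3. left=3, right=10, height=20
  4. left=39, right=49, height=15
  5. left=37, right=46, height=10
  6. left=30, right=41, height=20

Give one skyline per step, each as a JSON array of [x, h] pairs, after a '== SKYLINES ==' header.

== SKYLINES ==
[[37,12],[39,0]]
[[27,20],[30,0],[37,12],[39,0]]
[[3,20],[10,0],[27,20],[30,0],[37,12],[39,0]]
[[3,20],[10,0],[27,20],[30,0],[37,12],[39,15],[49,0]]
[[3,20],[10,0],[27,20],[30,0],[37,12],[39,15],[49,0]]
[[3,20],[10,0],[27,20],[41,15],[49,0]]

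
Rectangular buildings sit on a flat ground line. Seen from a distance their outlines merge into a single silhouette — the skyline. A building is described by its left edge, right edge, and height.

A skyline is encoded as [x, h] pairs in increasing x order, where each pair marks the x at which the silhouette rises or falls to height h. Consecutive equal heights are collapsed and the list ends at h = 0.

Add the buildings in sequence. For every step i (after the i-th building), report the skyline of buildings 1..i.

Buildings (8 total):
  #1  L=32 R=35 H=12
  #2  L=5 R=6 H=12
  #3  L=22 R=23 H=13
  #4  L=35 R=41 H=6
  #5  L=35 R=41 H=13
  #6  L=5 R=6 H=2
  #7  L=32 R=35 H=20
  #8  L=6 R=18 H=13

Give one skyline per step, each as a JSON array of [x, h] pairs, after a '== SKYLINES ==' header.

== SKYLINES ==
[[32,12],[35,0]]
[[5,12],[6,0],[32,12],[35,0]]
[[5,12],[6,0],[22,13],[23,0],[32,12],[35,0]]
[[5,12],[6,0],[22,13],[23,0],[32,12],[35,6],[41,0]]
[[5,12],[6,0],[22,13],[23,0],[32,12],[35,13],[41,0]]
[[5,12],[6,0],[22,13],[23,0],[32,12],[35,13],[41,0]]
[[5,12],[6,0],[22,13],[23,0],[32,20],[35,13],[41,0]]
[[5,12],[6,13],[18,0],[22,13],[23,0],[32,20],[35,13],[41,0]]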